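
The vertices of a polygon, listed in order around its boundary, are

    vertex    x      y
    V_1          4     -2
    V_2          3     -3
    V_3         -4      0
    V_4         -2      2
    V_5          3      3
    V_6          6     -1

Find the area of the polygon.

33.5

Apply the shoelace (surveyor's) formula: 2A = Σ (x_i·y_{i+1} − x_{i+1}·y_i), indices taken mod 6.
Cross-terms: -6, -12, -8, -12, -21, -8  ⇒  Σ = -67
Area = |Σ|/2 = 33.5.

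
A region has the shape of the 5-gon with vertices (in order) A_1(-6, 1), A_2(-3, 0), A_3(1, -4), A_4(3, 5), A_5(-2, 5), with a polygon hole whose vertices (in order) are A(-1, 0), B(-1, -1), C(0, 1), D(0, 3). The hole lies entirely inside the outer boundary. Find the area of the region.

41

Outer boundary:
Σ = (3) + (12) + (17) + (25) + (28) = 85
Area = |Σ|/2 = 42.5.
Hole:
Σ = (1) + (-1) + (0) + (3) = 3
Area = |Σ|/2 = 1.5.
Net area = 42.5 − 1.5 = 41.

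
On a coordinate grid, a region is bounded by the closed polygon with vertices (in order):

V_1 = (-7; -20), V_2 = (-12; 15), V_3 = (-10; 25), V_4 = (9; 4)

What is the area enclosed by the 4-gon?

456

Σ = (-345) + (-150) + (-265) + (-152) = -912
Area = |Σ|/2 = 456.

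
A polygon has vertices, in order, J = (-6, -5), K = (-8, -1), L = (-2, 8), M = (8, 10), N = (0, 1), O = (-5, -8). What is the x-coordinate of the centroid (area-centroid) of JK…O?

-154/97

Apply the shoelace (surveyor's) formula. First the cross-terms c_i = x_i·y_{i+1} − x_{i+1}·y_i:
  -34, -66, -84, 8, 5, -23  ⇒  2A = -194, A = -97.
Then Σ (x_i + x_{i+1})·c_i = 924, so x̄ = 924 / (6·(-97)) = -154/97.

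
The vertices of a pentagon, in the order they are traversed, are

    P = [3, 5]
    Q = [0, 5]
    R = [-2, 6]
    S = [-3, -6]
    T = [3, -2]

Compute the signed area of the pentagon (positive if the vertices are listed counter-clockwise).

Apply the shoelace (surveyor's) formula: 2A = Σ (x_i·y_{i+1} − x_{i+1}·y_i), indices taken mod 5.
Cross-terms: 15, 10, 30, 24, 21  ⇒  Σ = 100
Signed area = Σ/2 = 50 (positive ⇒ counter-clockwise traversal).

50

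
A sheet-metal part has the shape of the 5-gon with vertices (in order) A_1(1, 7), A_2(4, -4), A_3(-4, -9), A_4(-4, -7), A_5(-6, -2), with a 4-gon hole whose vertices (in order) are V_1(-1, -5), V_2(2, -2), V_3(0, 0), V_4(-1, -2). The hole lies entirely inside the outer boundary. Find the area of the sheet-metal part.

Outer boundary:
Σ = (-32) + (-52) + (-8) + (-34) + (-40) = -166
Area = |Σ|/2 = 83.
Hole:
Apply the surveyor's formula: 2A = Σ (x_i·y_{i+1} − x_{i+1}·y_i), indices taken mod 4.
Cross-terms: 12, 0, 0, 3  ⇒  Σ = 15
Area = |Σ|/2 = 7.5.
Net area = 83 − 7.5 = 75.5.

75.5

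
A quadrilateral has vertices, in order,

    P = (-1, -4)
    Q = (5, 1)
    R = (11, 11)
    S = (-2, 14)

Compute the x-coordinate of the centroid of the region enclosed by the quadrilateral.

Apply the surveyor's formula. First the cross-terms c_i = x_i·y_{i+1} − x_{i+1}·y_i:
  19, 44, 176, 22  ⇒  2A = 261, A = 130.5.
Then Σ (x_i + x_{i+1})·c_i = 2298, so x̄ = 2298 / (6·130.5) = 766/261.

766/261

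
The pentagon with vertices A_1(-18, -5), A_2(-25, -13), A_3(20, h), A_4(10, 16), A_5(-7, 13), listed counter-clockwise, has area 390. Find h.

12

Write out the shoelace sum; only the two edges meeting at A_3 involve h:
2·Area = [((-25)·h − 20·(-13)) + (20·16 − 10·h)] + 620
       = -35·h + 1200 = 780
⇒ h = 12.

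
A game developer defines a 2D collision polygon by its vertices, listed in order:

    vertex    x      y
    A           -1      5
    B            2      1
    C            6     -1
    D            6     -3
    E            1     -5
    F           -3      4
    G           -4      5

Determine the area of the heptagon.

Σ = (-11) + (-8) + (-12) + (-27) + (-11) + (1) + (-15) = -83
Area = |Σ|/2 = 41.5.

41.5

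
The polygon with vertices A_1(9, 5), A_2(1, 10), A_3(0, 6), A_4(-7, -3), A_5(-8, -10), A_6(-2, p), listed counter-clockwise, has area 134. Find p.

The doubled signed area Σ (x_i y_{i+1} − x_{i+1} y_i) is linear in p.
With p=0 it equals 149; the coefficient of p is -17 (from the two edges through A_6).
So -17·p + 149 = 2·134 = 268 ⇒ p = -7.

-7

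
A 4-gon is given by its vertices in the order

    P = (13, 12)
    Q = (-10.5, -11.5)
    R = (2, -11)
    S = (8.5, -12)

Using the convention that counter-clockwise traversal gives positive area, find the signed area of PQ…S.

Σ = (-23.5) + (138.5) + (69.5) + (258) = 442.5
Signed area = Σ/2 = 221.25 (positive ⇒ counter-clockwise traversal).

221.25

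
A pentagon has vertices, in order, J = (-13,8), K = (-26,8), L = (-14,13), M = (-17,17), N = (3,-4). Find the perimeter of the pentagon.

|JK| = √((-13)² + (0)²) = √169 = 13
|KL| = √((12)² + (5)²) = √169 = 13
|LM| = √((-3)² + (4)²) = √25 = 5
|MN| = √((20)² + (-21)²) = √841 = 29
|NJ| = √((-16)² + (12)²) = √400 = 20
Perimeter = 13 + 13 + 5 + 29 + 20 = 80.

80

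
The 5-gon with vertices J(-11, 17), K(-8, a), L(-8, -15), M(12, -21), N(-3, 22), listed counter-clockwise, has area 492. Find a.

The doubled signed area Σ (x_i y_{i+1} − x_{i+1} y_i) is linear in a.
With a=0 it equals 996; the coefficient of a is -3 (from the two edges through K).
So -3·a + 996 = 2·492 = 984 ⇒ a = 4.

4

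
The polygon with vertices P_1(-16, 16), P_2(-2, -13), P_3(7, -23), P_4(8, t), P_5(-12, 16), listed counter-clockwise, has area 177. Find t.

-21

Write out the shoelace sum; only the two edges meeting at P_4 involve t:
2·Area = [(7·t − 8·(-23)) + (8·16 − (-12)·t)] + 441
       = 19·t + 753 = 354
⇒ t = -21.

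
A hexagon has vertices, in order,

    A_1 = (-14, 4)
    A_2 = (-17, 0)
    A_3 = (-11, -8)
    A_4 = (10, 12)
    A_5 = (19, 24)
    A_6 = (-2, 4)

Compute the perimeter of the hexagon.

|A_1A_2| = √((-3)² + (-4)²) = √25 = 5
|A_2A_3| = √((6)² + (-8)²) = √100 = 10
|A_3A_4| = √((21)² + (20)²) = √841 = 29
|A_4A_5| = √((9)² + (12)²) = √225 = 15
|A_5A_6| = √((-21)² + (-20)²) = √841 = 29
|A_6A_1| = √((-12)² + (0)²) = √144 = 12
Perimeter = 5 + 10 + 29 + 15 + 29 + 12 = 100.

100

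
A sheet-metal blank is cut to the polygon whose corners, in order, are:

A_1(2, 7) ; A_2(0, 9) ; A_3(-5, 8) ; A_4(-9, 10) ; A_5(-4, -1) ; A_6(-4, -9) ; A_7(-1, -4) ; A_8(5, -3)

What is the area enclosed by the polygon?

Σ = (18) + (45) + (22) + (49) + (32) + (7) + (23) + (41) = 237
Area = |Σ|/2 = 118.5.

118.5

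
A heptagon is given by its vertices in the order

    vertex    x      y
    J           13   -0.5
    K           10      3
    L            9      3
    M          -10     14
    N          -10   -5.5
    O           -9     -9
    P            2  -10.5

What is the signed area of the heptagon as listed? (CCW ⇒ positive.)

J→K: (13)(3) − (10)(-0.5) = 44
K→L: (10)(3) − (9)(3) = 3
L→M: (9)(14) − (-10)(3) = 156
M→N: (-10)(-5.5) − (-10)(14) = 195
N→O: (-10)(-9) − (-9)(-5.5) = 40.5
O→P: (-9)(-10.5) − (2)(-9) = 112.5
P→J: (2)(-0.5) − (13)(-10.5) = 135.5
Σ = 686.5
Signed area = Σ/2 = 343.25 (positive ⇒ counter-clockwise traversal).

343.25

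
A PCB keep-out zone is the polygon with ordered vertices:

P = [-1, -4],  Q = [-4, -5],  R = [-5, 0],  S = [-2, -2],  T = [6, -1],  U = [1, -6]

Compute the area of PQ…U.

28.5

Σ = (-11) + (-25) + (10) + (14) + (-35) + (-10) = -57
Area = |Σ|/2 = 28.5.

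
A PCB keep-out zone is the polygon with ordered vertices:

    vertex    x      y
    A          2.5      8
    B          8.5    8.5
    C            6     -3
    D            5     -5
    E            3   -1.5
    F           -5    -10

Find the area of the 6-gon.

Cross-terms: -46.75, -76.5, -15, 7.5, -37.5, -15  ⇒  Σ = -183.25
Area = |Σ|/2 = 91.625.

91.625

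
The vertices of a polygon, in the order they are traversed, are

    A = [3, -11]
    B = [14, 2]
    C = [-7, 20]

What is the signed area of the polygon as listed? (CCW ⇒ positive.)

235.5

Σ = (160) + (294) + (17) = 471
Signed area = Σ/2 = 235.5 (positive ⇒ counter-clockwise traversal).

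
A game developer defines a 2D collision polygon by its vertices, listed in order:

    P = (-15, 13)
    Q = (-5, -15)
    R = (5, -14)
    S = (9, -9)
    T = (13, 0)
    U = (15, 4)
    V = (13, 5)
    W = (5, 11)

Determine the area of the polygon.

Σ = (290) + (145) + (81) + (117) + (52) + (23) + (118) + (230) = 1056
Area = |Σ|/2 = 528.

528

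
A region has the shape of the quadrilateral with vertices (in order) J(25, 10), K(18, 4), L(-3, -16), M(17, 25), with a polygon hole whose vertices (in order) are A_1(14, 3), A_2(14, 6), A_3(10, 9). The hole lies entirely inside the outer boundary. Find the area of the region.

Outer boundary:
Apply the surveyor's formula: 2A = Σ (x_i·y_{i+1} − x_{i+1}·y_i), indices taken mod 4.
J→K: (25)(4) − (18)(10) = -80
K→L: (18)(-16) − (-3)(4) = -276
L→M: (-3)(25) − (17)(-16) = 197
M→J: (17)(10) − (25)(25) = -455
Σ = -614
Area = |Σ|/2 = 307.
Hole:
Apply the surveyor's formula: 2A = Σ (x_i·y_{i+1} − x_{i+1}·y_i), indices taken mod 3.
Cross-terms: 42, 66, -96  ⇒  Σ = 12
Area = |Σ|/2 = 6.
Net area = 307 − 6 = 301.

301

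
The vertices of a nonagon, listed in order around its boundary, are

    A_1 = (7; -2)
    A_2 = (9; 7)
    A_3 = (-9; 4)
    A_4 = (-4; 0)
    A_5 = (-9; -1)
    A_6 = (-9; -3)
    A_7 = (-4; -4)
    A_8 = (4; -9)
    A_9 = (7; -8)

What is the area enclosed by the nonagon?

Apply the shoelace (surveyor's) formula: 2A = Σ (x_i·y_{i+1} − x_{i+1}·y_i), indices taken mod 9.
Cross-terms: 67, 99, 16, 4, 18, 24, 52, 31, 42  ⇒  Σ = 353
Area = |Σ|/2 = 176.5.

176.5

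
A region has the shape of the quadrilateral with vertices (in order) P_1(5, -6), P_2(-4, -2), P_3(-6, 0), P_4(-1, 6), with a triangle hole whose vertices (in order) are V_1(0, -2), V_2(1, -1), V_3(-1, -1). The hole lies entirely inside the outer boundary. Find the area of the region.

52

Outer boundary:
Apply the surveyor's formula: 2A = Σ (x_i·y_{i+1} − x_{i+1}·y_i), indices taken mod 4.
Σ = (-34) + (-12) + (-36) + (-24) = -106
Area = |Σ|/2 = 53.
Hole:
V_1→V_2: (0)(-1) − (1)(-2) = 2
V_2→V_3: (1)(-1) − (-1)(-1) = -2
V_3→V_1: (-1)(-2) − (0)(-1) = 2
Σ = 2
Area = |Σ|/2 = 1.
Net area = 53 − 1 = 52.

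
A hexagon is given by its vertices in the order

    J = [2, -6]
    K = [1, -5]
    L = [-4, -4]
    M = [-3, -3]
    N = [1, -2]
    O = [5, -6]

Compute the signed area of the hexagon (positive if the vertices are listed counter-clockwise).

Σ = (-4) + (-24) + (0) + (9) + (4) + (-18) = -33
Signed area = Σ/2 = -16.5 (negative ⇒ clockwise traversal).

-16.5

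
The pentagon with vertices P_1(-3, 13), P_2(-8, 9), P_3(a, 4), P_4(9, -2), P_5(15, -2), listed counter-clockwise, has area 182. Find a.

The doubled signed area Σ (x_i y_{i+1} − x_{i+1} y_i) is linear in a.
With a=0 it equals 210; the coefficient of a is -11 (from the two edges through P_3).
So -11·a + 210 = 2·182 = 364 ⇒ a = -14.

-14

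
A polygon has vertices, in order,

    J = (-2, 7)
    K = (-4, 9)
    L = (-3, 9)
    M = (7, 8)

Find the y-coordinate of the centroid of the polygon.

Apply Gauss's area formula. First the cross-terms c_i = x_i·y_{i+1} − x_{i+1}·y_i:
  10, -9, -87, 65  ⇒  2A = -21, A = -10.5.
Then Σ (y_i + y_{i+1})·c_i = -506, so ȳ = -506 / (6·(-10.5)) = 506/63.

506/63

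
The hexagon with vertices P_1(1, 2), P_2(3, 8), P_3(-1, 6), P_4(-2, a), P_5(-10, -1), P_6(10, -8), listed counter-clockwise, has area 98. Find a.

4

Write out the shoelace sum; only the two edges meeting at P_4 involve a:
2·Area = [((-1)·a − (-2)·6) + ((-2)·(-1) − (-10)·a)] + 146
       = 9·a + 160 = 196
⇒ a = 4.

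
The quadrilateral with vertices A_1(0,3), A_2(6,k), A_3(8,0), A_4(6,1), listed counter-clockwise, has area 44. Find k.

-10

Write out the shoelace sum; only the two edges meeting at A_2 involve k:
2·Area = [(0·k − 6·3) + (6·0 − 8·k)] + 26
       = -8·k + 8 = 88
⇒ k = -10.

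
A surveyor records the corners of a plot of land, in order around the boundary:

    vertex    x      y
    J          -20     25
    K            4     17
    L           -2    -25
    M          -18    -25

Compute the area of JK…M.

Apply the shoelace (surveyor's) formula: 2A = Σ (x_i·y_{i+1} − x_{i+1}·y_i), indices taken mod 4.
Σ = (-440) + (-66) + (-400) + (-950) = -1856
Area = |Σ|/2 = 928.

928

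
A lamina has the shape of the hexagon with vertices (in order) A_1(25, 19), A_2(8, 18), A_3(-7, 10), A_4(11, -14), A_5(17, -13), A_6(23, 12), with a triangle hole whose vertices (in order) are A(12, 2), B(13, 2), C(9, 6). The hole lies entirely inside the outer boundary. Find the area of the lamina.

611.5

Outer boundary:
A_1→A_2: (25)(18) − (8)(19) = 298
A_2→A_3: (8)(10) − (-7)(18) = 206
A_3→A_4: (-7)(-14) − (11)(10) = -12
A_4→A_5: (11)(-13) − (17)(-14) = 95
A_5→A_6: (17)(12) − (23)(-13) = 503
A_6→A_1: (23)(19) − (25)(12) = 137
Σ = 1227
Area = |Σ|/2 = 613.5.
Hole:
Σ = (-2) + (60) + (-54) = 4
Area = |Σ|/2 = 2.
Net area = 613.5 − 2 = 611.5.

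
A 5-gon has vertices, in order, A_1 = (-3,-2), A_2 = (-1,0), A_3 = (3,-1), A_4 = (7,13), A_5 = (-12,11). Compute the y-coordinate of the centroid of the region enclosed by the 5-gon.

Apply the shoelace (surveyor's) formula. First the cross-terms c_i = x_i·y_{i+1} − x_{i+1}·y_i:
  -2, 1, 46, 233, 57  ⇒  2A = 335, A = 167.5.
Then Σ (y_i + y_{i+1})·c_i = 6660, so ȳ = 6660 / (6·167.5) = 444/67.

444/67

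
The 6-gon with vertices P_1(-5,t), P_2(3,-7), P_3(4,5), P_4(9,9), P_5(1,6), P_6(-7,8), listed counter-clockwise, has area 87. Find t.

3

The doubled signed area Σ (x_i y_{i+1} − x_{i+1} y_i) is linear in t.
With t=0 it equals 204; the coefficient of t is -10 (from the two edges through P_1).
So -10·t + 204 = 2·87 = 174 ⇒ t = 3.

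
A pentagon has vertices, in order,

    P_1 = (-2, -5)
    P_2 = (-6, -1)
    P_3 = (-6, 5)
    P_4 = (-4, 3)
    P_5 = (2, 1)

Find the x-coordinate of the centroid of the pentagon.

-41/15

Apply the shoelace (surveyor's) formula. First the cross-terms c_i = x_i·y_{i+1} − x_{i+1}·y_i:
  -28, -36, 2, -10, -8  ⇒  2A = -80, A = -40.
Then Σ (x_i + x_{i+1})·c_i = 656, so x̄ = 656 / (6·(-40)) = -41/15.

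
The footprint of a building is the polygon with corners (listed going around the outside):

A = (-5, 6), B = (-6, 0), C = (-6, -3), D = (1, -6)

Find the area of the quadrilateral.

Apply Gauss's area formula: 2A = Σ (x_i·y_{i+1} − x_{i+1}·y_i), indices taken mod 4.
Σ = (36) + (18) + (39) + (-24) = 69
Area = |Σ|/2 = 34.5.

34.5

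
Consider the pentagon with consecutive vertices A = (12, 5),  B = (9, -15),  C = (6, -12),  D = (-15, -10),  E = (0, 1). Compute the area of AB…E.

255

Apply the shoelace formula: 2A = Σ (x_i·y_{i+1} − x_{i+1}·y_i), indices taken mod 5.
A→B: (12)(-15) − (9)(5) = -225
B→C: (9)(-12) − (6)(-15) = -18
C→D: (6)(-10) − (-15)(-12) = -240
D→E: (-15)(1) − (0)(-10) = -15
E→A: (0)(5) − (12)(1) = -12
Σ = -510
Area = |Σ|/2 = 255.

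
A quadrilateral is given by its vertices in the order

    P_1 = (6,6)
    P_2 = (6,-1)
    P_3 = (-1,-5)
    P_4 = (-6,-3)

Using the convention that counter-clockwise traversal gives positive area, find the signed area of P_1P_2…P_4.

Apply the shoelace (surveyor's) formula: 2A = Σ (x_i·y_{i+1} − x_{i+1}·y_i), indices taken mod 4.
Σ = (-42) + (-31) + (-27) + (-18) = -118
Signed area = Σ/2 = -59 (negative ⇒ clockwise traversal).

-59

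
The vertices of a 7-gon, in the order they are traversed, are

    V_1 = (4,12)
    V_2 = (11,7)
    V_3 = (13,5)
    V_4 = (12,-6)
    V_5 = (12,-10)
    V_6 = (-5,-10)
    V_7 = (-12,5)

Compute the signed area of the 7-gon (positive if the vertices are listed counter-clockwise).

V_1→V_2: (4)(7) − (11)(12) = -104
V_2→V_3: (11)(5) − (13)(7) = -36
V_3→V_4: (13)(-6) − (12)(5) = -138
V_4→V_5: (12)(-10) − (12)(-6) = -48
V_5→V_6: (12)(-10) − (-5)(-10) = -170
V_6→V_7: (-5)(5) − (-12)(-10) = -145
V_7→V_1: (-12)(12) − (4)(5) = -164
Σ = -805
Signed area = Σ/2 = -402.5 (negative ⇒ clockwise traversal).

-402.5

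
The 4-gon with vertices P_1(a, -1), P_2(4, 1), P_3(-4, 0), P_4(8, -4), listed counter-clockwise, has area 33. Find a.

Write out the shoelace sum; only the two edges meeting at P_1 involve a:
2·Area = [(8·(-1) − a·(-4)) + (a·1 − 4·(-1))] + 20
       = 5·a + 16 = 66
⇒ a = 10.

10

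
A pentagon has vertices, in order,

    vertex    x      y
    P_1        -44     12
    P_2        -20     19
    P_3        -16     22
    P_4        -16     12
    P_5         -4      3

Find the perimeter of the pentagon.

|P_1P_2| = √((24)² + (7)²) = √625 = 25
|P_2P_3| = √((4)² + (3)²) = √25 = 5
|P_3P_4| = √((0)² + (-10)²) = √100 = 10
|P_4P_5| = √((12)² + (-9)²) = √225 = 15
|P_5P_1| = √((-40)² + (9)²) = √1681 = 41
Perimeter = 25 + 5 + 10 + 15 + 41 = 96.

96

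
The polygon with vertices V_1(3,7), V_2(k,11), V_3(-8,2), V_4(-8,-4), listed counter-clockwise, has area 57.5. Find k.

2

The doubled signed area Σ (x_i y_{i+1} − x_{i+1} y_i) is linear in k.
With k=0 it equals 125; the coefficient of k is -5 (from the two edges through V_2).
So -5·k + 125 = 2·57.5 = 115 ⇒ k = 2.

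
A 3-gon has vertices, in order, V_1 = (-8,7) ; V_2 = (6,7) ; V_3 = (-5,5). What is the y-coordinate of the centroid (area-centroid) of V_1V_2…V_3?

19/3

Apply Gauss's area formula. First the cross-terms c_i = x_i·y_{i+1} − x_{i+1}·y_i:
  -98, 65, 5  ⇒  2A = -28, A = -14.
Then Σ (y_i + y_{i+1})·c_i = -532, so ȳ = -532 / (6·(-14)) = 19/3.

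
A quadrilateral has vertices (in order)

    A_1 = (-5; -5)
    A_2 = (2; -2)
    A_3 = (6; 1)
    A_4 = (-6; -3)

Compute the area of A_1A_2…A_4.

Cross-terms: 20, 14, -12, 15  ⇒  Σ = 37
Area = |Σ|/2 = 18.5.

18.5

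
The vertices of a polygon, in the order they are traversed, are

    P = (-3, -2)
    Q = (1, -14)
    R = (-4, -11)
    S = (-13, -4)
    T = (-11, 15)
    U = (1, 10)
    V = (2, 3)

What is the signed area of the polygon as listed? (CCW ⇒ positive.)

Σ = (44) + (-67) + (-127) + (-239) + (-125) + (-17) + (5) = -526
Signed area = Σ/2 = -263 (negative ⇒ clockwise traversal).

-263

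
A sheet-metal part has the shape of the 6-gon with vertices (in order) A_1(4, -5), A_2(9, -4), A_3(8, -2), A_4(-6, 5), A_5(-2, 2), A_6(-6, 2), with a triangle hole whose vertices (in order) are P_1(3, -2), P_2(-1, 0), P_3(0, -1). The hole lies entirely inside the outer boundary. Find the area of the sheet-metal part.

48.5

Outer boundary:
Σ = (29) + (14) + (28) + (-2) + (8) + (22) = 99
Area = |Σ|/2 = 49.5.
Hole:
Cross-terms: -2, 1, 3  ⇒  Σ = 2
Area = |Σ|/2 = 1.
Net area = 49.5 − 1 = 48.5.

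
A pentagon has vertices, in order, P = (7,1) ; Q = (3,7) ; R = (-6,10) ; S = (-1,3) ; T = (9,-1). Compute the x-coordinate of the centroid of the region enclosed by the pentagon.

Apply the surveyor's formula. First the cross-terms c_i = x_i·y_{i+1} − x_{i+1}·y_i:
  46, 72, -8, -26, 16  ⇒  2A = 100, A = 50.
Then Σ (x_i + x_{i+1})·c_i = 348, so x̄ = 348 / (6·50) = 1.16.

1.16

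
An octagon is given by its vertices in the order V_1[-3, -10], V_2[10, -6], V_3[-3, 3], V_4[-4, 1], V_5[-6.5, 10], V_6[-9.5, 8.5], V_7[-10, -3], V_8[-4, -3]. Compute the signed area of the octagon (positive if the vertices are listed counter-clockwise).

Apply the shoelace (surveyor's) formula: 2A = Σ (x_i·y_{i+1} − x_{i+1}·y_i), indices taken mod 8.
Cross-terms: 118, 12, 9, -33.5, 39.75, 113.5, 18, 31  ⇒  Σ = 307.75
Signed area = Σ/2 = 153.875 (positive ⇒ counter-clockwise traversal).

153.875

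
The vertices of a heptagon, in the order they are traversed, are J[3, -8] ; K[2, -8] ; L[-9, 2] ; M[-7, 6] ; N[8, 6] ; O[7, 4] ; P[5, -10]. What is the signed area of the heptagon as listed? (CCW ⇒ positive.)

Σ = (-8) + (-68) + (-40) + (-90) + (-10) + (-90) + (-10) = -316
Signed area = Σ/2 = -158 (negative ⇒ clockwise traversal).

-158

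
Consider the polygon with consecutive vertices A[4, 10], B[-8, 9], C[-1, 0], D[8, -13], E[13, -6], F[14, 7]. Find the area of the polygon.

Cross-terms: 116, 9, 13, 121, 175, 112  ⇒  Σ = 546
Area = |Σ|/2 = 273.

273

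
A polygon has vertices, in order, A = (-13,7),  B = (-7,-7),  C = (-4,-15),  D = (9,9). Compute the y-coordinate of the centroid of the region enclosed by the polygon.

Apply the shoelace formula. First the cross-terms c_i = x_i·y_{i+1} − x_{i+1}·y_i:
  140, 77, 99, 180  ⇒  2A = 496, A = 248.
Then Σ (y_i + y_{i+1})·c_i = 592, so ȳ = 592 / (6·248) = 37/93.

37/93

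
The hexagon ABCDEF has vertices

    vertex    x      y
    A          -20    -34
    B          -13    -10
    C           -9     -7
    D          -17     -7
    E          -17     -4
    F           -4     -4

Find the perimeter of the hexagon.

88

|AB| = √((7)² + (24)²) = √625 = 25
|BC| = √((4)² + (3)²) = √25 = 5
|CD| = √((-8)² + (0)²) = √64 = 8
|DE| = √((0)² + (3)²) = √9 = 3
|EF| = √((13)² + (0)²) = √169 = 13
|FA| = √((-16)² + (-30)²) = √1156 = 34
Perimeter = 25 + 5 + 8 + 3 + 13 + 34 = 88.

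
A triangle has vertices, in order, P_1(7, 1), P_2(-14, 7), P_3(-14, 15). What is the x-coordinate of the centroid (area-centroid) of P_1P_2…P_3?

Apply Gauss's area formula. First the cross-terms c_i = x_i·y_{i+1} − x_{i+1}·y_i:
  63, -112, -119  ⇒  2A = -168, A = -84.
Then Σ (x_i + x_{i+1})·c_i = 3528, so x̄ = 3528 / (6·(-84)) = -7.

-7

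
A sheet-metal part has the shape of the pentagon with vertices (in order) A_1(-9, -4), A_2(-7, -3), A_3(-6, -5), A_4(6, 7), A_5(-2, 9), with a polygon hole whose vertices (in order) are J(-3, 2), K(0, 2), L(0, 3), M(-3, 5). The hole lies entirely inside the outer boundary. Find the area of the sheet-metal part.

Outer boundary:
Apply the shoelace formula: 2A = Σ (x_i·y_{i+1} − x_{i+1}·y_i), indices taken mod 5.
Σ = (-1) + (17) + (-12) + (68) + (89) = 161
Area = |Σ|/2 = 80.5.
Hole:
Apply the surveyor's formula: 2A = Σ (x_i·y_{i+1} − x_{i+1}·y_i), indices taken mod 4.
J→K: (-3)(2) − (0)(2) = -6
K→L: (0)(3) − (0)(2) = 0
L→M: (0)(5) − (-3)(3) = 9
M→J: (-3)(2) − (-3)(5) = 9
Σ = 12
Area = |Σ|/2 = 6.
Net area = 80.5 − 6 = 74.5.

74.5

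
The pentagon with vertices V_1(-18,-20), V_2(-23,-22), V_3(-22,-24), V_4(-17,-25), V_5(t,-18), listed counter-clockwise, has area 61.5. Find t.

Write out the shoelace sum; only the two edges meeting at V_5 involve t:
2·Area = [((-17)·(-18) − t·(-25)) + (t·(-20) − (-18)·(-18))] + 146
       = 5·t + 128 = 123
⇒ t = -1.

-1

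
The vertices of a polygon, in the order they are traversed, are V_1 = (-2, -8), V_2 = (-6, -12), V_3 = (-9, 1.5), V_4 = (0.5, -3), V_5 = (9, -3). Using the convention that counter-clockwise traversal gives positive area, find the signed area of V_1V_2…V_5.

Apply the surveyor's formula: 2A = Σ (x_i·y_{i+1} − x_{i+1}·y_i), indices taken mod 5.
Σ = (-24) + (-117) + (26.25) + (25.5) + (-78) = -167.25
Signed area = Σ/2 = -83.625 (negative ⇒ clockwise traversal).

-83.625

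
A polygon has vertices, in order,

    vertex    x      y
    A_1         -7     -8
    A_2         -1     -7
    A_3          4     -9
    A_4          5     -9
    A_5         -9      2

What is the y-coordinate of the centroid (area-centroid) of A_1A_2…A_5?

-694/153

Apply the shoelace formula. First the cross-terms c_i = x_i·y_{i+1} − x_{i+1}·y_i:
  41, 37, 9, -71, 86  ⇒  2A = 102, A = 51.
Then Σ (y_i + y_{i+1})·c_i = -1388, so ȳ = -1388 / (6·51) = -694/153.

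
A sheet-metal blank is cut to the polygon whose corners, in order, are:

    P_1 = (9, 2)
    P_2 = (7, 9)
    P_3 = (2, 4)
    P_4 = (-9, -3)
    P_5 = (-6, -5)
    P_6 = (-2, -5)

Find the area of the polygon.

Apply Gauss's area formula: 2A = Σ (x_i·y_{i+1} − x_{i+1}·y_i), indices taken mod 6.
P_1→P_2: (9)(9) − (7)(2) = 67
P_2→P_3: (7)(4) − (2)(9) = 10
P_3→P_4: (2)(-3) − (-9)(4) = 30
P_4→P_5: (-9)(-5) − (-6)(-3) = 27
P_5→P_6: (-6)(-5) − (-2)(-5) = 20
P_6→P_1: (-2)(2) − (9)(-5) = 41
Σ = 195
Area = |Σ|/2 = 97.5.

97.5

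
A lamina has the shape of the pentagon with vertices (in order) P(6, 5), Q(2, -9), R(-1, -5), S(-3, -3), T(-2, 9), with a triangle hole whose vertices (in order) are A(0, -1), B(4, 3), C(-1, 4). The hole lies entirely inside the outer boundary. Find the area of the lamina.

84

Outer boundary:
Σ = (-64) + (-19) + (-12) + (-33) + (-64) = -192
Area = |Σ|/2 = 96.
Hole:
Σ = (4) + (19) + (1) = 24
Area = |Σ|/2 = 12.
Net area = 96 − 12 = 84.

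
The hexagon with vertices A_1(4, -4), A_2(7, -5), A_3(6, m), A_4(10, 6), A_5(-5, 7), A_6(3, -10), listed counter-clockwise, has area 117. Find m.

-1

The doubled signed area Σ (x_i y_{i+1} − x_{i+1} y_i) is linear in m.
With m=0 it equals 231; the coefficient of m is -3 (from the two edges through A_3).
So -3·m + 231 = 2·117 = 234 ⇒ m = -1.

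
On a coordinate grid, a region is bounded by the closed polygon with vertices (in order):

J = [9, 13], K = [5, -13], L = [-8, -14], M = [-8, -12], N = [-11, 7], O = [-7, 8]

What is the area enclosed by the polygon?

381

Σ = (-182) + (-174) + (-16) + (-188) + (-39) + (-163) = -762
Area = |Σ|/2 = 381.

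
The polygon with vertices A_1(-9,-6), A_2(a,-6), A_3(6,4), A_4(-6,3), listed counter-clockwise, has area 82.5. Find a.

-3

The doubled signed area Σ (x_i y_{i+1} − x_{i+1} y_i) is linear in a.
With a=0 it equals 195; the coefficient of a is 10 (from the two edges through A_2).
So 10·a + 195 = 2·82.5 = 165 ⇒ a = -3.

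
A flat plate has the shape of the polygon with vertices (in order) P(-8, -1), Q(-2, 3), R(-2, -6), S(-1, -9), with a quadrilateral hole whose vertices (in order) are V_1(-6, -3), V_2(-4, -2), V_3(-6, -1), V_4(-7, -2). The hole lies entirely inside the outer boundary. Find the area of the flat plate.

Outer boundary:
Apply the shoelace formula: 2A = Σ (x_i·y_{i+1} − x_{i+1}·y_i), indices taken mod 4.
Σ = (-26) + (18) + (12) + (-71) = -67
Area = |Σ|/2 = 33.5.
Hole:
Apply the surveyor's formula: 2A = Σ (x_i·y_{i+1} − x_{i+1}·y_i), indices taken mod 4.
Cross-terms: 0, -8, 5, 9  ⇒  Σ = 6
Area = |Σ|/2 = 3.
Net area = 33.5 − 3 = 30.5.

30.5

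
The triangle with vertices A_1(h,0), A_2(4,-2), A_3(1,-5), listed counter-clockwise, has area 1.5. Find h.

7

The doubled signed area Σ (x_i y_{i+1} − x_{i+1} y_i) is linear in h.
With h=0 it equals -18; the coefficient of h is 3 (from the two edges through A_1).
So 3·h + -18 = 2·1.5 = 3 ⇒ h = 7.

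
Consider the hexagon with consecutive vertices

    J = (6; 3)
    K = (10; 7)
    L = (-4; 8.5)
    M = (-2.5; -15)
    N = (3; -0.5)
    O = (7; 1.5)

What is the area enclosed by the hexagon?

Σ = (12) + (113) + (81.25) + (46.25) + (8) + (12) = 272.5
Area = |Σ|/2 = 136.25.

136.25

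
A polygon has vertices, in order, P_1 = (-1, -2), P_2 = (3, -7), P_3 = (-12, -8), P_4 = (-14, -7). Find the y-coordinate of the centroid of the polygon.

Apply Gauss's area formula. First the cross-terms c_i = x_i·y_{i+1} − x_{i+1}·y_i:
  13, -108, -28, 21  ⇒  2A = -102, A = -51.
Then Σ (y_i + y_{i+1})·c_i = 1734, so ȳ = 1734 / (6·(-51)) = -17/3.

-17/3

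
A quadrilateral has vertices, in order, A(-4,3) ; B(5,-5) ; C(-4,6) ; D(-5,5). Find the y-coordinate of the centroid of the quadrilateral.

5/3

Apply the surveyor's formula. First the cross-terms c_i = x_i·y_{i+1} − x_{i+1}·y_i:
  5, 10, 10, 5  ⇒  2A = 30, A = 15.
Then Σ (y_i + y_{i+1})·c_i = 150, so ȳ = 150 / (6·15) = 5/3.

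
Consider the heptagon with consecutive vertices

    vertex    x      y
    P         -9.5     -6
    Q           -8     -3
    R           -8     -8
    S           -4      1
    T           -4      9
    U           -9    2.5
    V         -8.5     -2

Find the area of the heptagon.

45.375

Apply the shoelace (surveyor's) formula: 2A = Σ (x_i·y_{i+1} − x_{i+1}·y_i), indices taken mod 7.
Σ = (-19.5) + (40) + (-40) + (-32) + (71) + (39.25) + (32) = 90.75
Area = |Σ|/2 = 45.375.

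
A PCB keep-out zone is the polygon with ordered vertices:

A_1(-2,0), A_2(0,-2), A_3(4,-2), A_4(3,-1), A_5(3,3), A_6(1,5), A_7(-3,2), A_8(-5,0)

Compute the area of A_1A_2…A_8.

Σ = (4) + (8) + (2) + (12) + (12) + (17) + (10) + (0) = 65
Area = |Σ|/2 = 32.5.

32.5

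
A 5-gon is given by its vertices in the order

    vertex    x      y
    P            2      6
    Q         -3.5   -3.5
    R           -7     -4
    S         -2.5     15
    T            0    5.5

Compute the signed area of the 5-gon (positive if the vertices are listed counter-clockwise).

Apply the shoelace formula: 2A = Σ (x_i·y_{i+1} − x_{i+1}·y_i), indices taken mod 5.
Σ = (14) + (-10.5) + (-115) + (-13.75) + (-11) = -136.25
Signed area = Σ/2 = -68.125 (negative ⇒ clockwise traversal).

-68.125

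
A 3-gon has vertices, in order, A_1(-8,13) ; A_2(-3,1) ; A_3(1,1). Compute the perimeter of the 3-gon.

32

|A_1A_2| = √((5)² + (-12)²) = √169 = 13
|A_2A_3| = √((4)² + (0)²) = √16 = 4
|A_3A_1| = √((-9)² + (12)²) = √225 = 15
Perimeter = 13 + 4 + 15 = 32.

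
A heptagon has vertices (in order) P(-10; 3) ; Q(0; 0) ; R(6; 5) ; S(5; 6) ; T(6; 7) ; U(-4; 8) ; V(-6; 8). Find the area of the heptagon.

82

Σ = (0) + (0) + (11) + (-1) + (76) + (16) + (62) = 164
Area = |Σ|/2 = 82.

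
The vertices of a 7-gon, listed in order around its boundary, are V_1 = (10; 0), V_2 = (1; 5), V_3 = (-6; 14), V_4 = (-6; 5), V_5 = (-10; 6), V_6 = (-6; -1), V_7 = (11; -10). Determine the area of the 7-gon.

189.5

Apply the surveyor's formula: 2A = Σ (x_i·y_{i+1} − x_{i+1}·y_i), indices taken mod 7.
Cross-terms: 50, 44, 54, 14, 46, 71, 100  ⇒  Σ = 379
Area = |Σ|/2 = 189.5.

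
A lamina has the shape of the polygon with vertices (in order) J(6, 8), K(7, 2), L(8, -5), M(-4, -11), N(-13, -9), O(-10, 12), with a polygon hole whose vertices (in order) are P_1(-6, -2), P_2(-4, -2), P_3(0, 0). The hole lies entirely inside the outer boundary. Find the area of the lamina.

352

Outer boundary:
Apply the surveyor's formula: 2A = Σ (x_i·y_{i+1} − x_{i+1}·y_i), indices taken mod 6.
Cross-terms: -44, -51, -108, -107, -246, -152  ⇒  Σ = -708
Area = |Σ|/2 = 354.
Hole:
Apply Gauss's area formula: 2A = Σ (x_i·y_{i+1} − x_{i+1}·y_i), indices taken mod 3.
P_1→P_2: (-6)(-2) − (-4)(-2) = 4
P_2→P_3: (-4)(0) − (0)(-2) = 0
P_3→P_1: (0)(-2) − (-6)(0) = 0
Σ = 4
Area = |Σ|/2 = 2.
Net area = 354 − 2 = 352.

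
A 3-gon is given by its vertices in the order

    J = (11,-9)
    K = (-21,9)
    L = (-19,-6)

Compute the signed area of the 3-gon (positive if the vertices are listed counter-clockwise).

Σ = (-90) + (297) + (237) = 444
Signed area = Σ/2 = 222 (positive ⇒ counter-clockwise traversal).

222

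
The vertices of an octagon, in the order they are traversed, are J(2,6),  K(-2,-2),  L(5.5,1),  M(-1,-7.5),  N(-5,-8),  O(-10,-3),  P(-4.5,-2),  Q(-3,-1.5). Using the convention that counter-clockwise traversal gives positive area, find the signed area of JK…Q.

-62.75

Apply Gauss's area formula: 2A = Σ (x_i·y_{i+1} − x_{i+1}·y_i), indices taken mod 8.
Σ = (8) + (9) + (-40.25) + (-29.5) + (-65) + (6.5) + (0.75) + (-15) = -125.5
Signed area = Σ/2 = -62.75 (negative ⇒ clockwise traversal).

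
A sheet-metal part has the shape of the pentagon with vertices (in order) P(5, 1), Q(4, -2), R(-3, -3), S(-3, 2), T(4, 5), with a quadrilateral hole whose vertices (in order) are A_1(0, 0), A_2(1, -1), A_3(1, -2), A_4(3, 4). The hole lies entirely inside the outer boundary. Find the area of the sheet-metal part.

Outer boundary:
Apply the shoelace (surveyor's) formula: 2A = Σ (x_i·y_{i+1} − x_{i+1}·y_i), indices taken mod 5.
Σ = (-14) + (-18) + (-15) + (-23) + (-21) = -91
Area = |Σ|/2 = 45.5.
Hole:
Apply the shoelace (surveyor's) formula: 2A = Σ (x_i·y_{i+1} − x_{i+1}·y_i), indices taken mod 4.
Σ = (0) + (-1) + (10) + (0) = 9
Area = |Σ|/2 = 4.5.
Net area = 45.5 − 4.5 = 41.

41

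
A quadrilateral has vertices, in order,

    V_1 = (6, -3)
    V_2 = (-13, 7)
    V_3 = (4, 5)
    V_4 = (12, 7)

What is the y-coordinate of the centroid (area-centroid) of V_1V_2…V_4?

Apply the shoelace (surveyor's) formula. First the cross-terms c_i = x_i·y_{i+1} − x_{i+1}·y_i:
  3, -93, -32, -78  ⇒  2A = -200, A = -100.
Then Σ (y_i + y_{i+1})·c_i = -1800, so ȳ = -1800 / (6·(-100)) = 3.

3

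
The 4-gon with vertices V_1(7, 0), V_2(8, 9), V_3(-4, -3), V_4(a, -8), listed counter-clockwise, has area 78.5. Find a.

The doubled signed area Σ (x_i y_{i+1} − x_{i+1} y_i) is linear in a.
With a=0 it equals 163; the coefficient of a is 3 (from the two edges through V_4).
So 3·a + 163 = 2·78.5 = 157 ⇒ a = -2.

-2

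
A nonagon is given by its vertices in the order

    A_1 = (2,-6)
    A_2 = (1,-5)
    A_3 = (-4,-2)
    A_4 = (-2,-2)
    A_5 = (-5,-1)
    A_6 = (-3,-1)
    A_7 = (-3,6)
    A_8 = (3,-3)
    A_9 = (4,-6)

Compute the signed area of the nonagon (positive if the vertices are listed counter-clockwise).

-38

Apply Gauss's area formula: 2A = Σ (x_i·y_{i+1} − x_{i+1}·y_i), indices taken mod 9.
Cross-terms: -4, -22, 4, -8, 2, -21, -9, -6, -12  ⇒  Σ = -76
Signed area = Σ/2 = -38 (negative ⇒ clockwise traversal).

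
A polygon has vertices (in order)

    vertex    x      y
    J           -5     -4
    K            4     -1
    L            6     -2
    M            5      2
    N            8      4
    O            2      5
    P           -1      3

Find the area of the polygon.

Apply the shoelace (surveyor's) formula: 2A = Σ (x_i·y_{i+1} − x_{i+1}·y_i), indices taken mod 7.
Σ = (21) + (-2) + (22) + (4) + (32) + (11) + (19) = 107
Area = |Σ|/2 = 53.5.

53.5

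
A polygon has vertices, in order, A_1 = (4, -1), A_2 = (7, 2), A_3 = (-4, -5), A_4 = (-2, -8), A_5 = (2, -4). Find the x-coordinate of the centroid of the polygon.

Apply the surveyor's formula. First the cross-terms c_i = x_i·y_{i+1} − x_{i+1}·y_i:
  15, -27, 22, 24, 14  ⇒  2A = 48, A = 24.
Then Σ (x_i + x_{i+1})·c_i = 36, so x̄ = 36 / (6·24) = 0.25.

0.25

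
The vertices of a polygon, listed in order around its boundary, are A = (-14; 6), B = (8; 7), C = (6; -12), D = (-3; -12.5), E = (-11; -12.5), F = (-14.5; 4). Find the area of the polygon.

375.625

Apply Gauss's area formula: 2A = Σ (x_i·y_{i+1} − x_{i+1}·y_i), indices taken mod 6.
A→B: (-14)(7) − (8)(6) = -146
B→C: (8)(-12) − (6)(7) = -138
C→D: (6)(-12.5) − (-3)(-12) = -111
D→E: (-3)(-12.5) − (-11)(-12.5) = -100
E→F: (-11)(4) − (-14.5)(-12.5) = -225.25
F→A: (-14.5)(6) − (-14)(4) = -31
Σ = -751.25
Area = |Σ|/2 = 375.625.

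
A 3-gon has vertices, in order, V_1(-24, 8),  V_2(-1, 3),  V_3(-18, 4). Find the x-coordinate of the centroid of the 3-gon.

Apply the surveyor's formula. First the cross-terms c_i = x_i·y_{i+1} − x_{i+1}·y_i:
  -64, 50, -48  ⇒  2A = -62, A = -31.
Then Σ (x_i + x_{i+1})·c_i = 2666, so x̄ = 2666 / (6·(-31)) = -43/3.

-43/3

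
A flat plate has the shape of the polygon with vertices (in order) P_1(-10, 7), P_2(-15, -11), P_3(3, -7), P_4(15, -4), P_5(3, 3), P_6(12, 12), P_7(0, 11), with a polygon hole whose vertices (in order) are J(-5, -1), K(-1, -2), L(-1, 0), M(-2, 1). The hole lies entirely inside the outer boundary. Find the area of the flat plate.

366

Outer boundary:
Cross-terms: 215, 138, 93, 57, 0, 132, 110  ⇒  Σ = 745
Area = |Σ|/2 = 372.5.
Hole:
Σ = (9) + (-2) + (-1) + (7) = 13
Area = |Σ|/2 = 6.5.
Net area = 372.5 − 6.5 = 366.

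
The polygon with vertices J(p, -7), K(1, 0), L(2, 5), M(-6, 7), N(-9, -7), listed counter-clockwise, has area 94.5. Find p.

-5

Write out the shoelace sum; only the two edges meeting at J involve p:
2·Area = [((-9)·(-7) − p·(-7)) + (p·0 − 1·(-7))] + 154
       = 7·p + 224 = 189
⇒ p = -5.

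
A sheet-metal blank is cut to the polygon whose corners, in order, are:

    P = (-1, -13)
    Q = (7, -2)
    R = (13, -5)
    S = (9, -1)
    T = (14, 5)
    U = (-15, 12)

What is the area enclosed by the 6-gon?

312.5

Cross-terms: 93, -9, 32, 59, 243, 207  ⇒  Σ = 625
Area = |Σ|/2 = 312.5.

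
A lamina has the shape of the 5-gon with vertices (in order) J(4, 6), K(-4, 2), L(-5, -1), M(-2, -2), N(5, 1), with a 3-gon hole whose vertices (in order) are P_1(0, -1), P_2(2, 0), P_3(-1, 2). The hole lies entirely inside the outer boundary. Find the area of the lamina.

40.5

Outer boundary:
Apply the surveyor's formula: 2A = Σ (x_i·y_{i+1} − x_{i+1}·y_i), indices taken mod 5.
Σ = (32) + (14) + (8) + (8) + (26) = 88
Area = |Σ|/2 = 44.
Hole:
Apply the shoelace (surveyor's) formula: 2A = Σ (x_i·y_{i+1} − x_{i+1}·y_i), indices taken mod 3.
Σ = (2) + (4) + (1) = 7
Area = |Σ|/2 = 3.5.
Net area = 44 − 3.5 = 40.5.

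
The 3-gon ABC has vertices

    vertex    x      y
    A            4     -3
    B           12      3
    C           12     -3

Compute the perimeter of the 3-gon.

|AB| = √((8)² + (6)²) = √100 = 10
|BC| = √((0)² + (-6)²) = √36 = 6
|CA| = √((-8)² + (0)²) = √64 = 8
Perimeter = 10 + 6 + 8 = 24.

24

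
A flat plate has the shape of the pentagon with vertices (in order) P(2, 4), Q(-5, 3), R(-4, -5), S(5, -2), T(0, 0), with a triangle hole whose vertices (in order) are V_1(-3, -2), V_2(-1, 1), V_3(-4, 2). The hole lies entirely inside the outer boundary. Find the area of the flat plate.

Outer boundary:
Apply the surveyor's formula: 2A = Σ (x_i·y_{i+1} − x_{i+1}·y_i), indices taken mod 5.
Σ = (26) + (37) + (33) + (0) + (0) = 96
Area = |Σ|/2 = 48.
Hole:
Apply Gauss's area formula: 2A = Σ (x_i·y_{i+1} − x_{i+1}·y_i), indices taken mod 3.
Cross-terms: -5, 2, 14  ⇒  Σ = 11
Area = |Σ|/2 = 5.5.
Net area = 48 − 5.5 = 42.5.

42.5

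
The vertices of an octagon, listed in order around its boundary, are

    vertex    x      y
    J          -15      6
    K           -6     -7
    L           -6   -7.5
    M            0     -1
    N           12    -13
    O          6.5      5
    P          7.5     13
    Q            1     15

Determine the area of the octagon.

J→K: (-15)(-7) − (-6)(6) = 141
K→L: (-6)(-7.5) − (-6)(-7) = 3
L→M: (-6)(-1) − (0)(-7.5) = 6
M→N: (0)(-13) − (12)(-1) = 12
N→O: (12)(5) − (6.5)(-13) = 144.5
O→P: (6.5)(13) − (7.5)(5) = 47
P→Q: (7.5)(15) − (1)(13) = 99.5
Q→J: (1)(6) − (-15)(15) = 231
Σ = 684
Area = |Σ|/2 = 342.

342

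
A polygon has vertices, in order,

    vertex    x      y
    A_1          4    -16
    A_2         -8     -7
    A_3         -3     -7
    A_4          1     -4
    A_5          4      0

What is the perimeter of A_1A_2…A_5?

46

|A_1A_2| = √((-12)² + (9)²) = √225 = 15
|A_2A_3| = √((5)² + (0)²) = √25 = 5
|A_3A_4| = √((4)² + (3)²) = √25 = 5
|A_4A_5| = √((3)² + (4)²) = √25 = 5
|A_5A_1| = √((0)² + (-16)²) = √256 = 16
Perimeter = 15 + 5 + 5 + 5 + 16 = 46.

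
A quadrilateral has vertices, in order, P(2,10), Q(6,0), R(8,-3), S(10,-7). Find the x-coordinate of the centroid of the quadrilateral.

Apply the surveyor's formula. First the cross-terms c_i = x_i·y_{i+1} − x_{i+1}·y_i:
  -60, -18, -26, 114  ⇒  2A = 10, A = 5.
Then Σ (x_i + x_{i+1})·c_i = 168, so x̄ = 168 / (6·5) = 5.6.

5.6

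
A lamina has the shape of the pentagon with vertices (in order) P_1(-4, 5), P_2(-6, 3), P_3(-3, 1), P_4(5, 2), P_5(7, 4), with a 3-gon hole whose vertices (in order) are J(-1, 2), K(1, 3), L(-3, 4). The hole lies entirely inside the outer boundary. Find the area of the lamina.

Outer boundary:
Σ = (18) + (3) + (-11) + (6) + (51) = 67
Area = |Σ|/2 = 33.5.
Hole:
Apply the shoelace (surveyor's) formula: 2A = Σ (x_i·y_{i+1} − x_{i+1}·y_i), indices taken mod 3.
Σ = (-5) + (13) + (-2) = 6
Area = |Σ|/2 = 3.
Net area = 33.5 − 3 = 30.5.

30.5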